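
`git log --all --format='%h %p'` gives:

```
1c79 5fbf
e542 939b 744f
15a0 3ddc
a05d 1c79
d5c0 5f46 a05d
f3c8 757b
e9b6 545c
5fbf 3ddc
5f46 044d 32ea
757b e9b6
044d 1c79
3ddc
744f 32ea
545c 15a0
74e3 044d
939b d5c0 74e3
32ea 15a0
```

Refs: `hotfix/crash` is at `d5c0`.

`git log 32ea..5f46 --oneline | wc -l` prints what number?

4

Reachable from 5f46: {044d, 15a0, 1c79, 32ea, 3ddc, 5f46, 5fbf}.
Reachable from 32ea: {15a0, 32ea, 3ddc}.
In 5f46's history but not 32ea's: {044d, 1c79, 5f46, 5fbf} — 4 commits.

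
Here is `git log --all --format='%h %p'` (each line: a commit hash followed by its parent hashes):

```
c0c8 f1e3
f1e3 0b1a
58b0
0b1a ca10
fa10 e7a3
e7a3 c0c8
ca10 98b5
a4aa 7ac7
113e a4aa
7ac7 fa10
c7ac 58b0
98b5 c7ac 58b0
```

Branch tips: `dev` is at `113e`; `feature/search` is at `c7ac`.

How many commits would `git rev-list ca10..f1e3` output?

Reachable from f1e3: {0b1a, 58b0, 98b5, c7ac, ca10, f1e3}.
Reachable from ca10: {58b0, 98b5, c7ac, ca10}.
In f1e3's history but not ca10's: {0b1a, f1e3} — 2 commits.

2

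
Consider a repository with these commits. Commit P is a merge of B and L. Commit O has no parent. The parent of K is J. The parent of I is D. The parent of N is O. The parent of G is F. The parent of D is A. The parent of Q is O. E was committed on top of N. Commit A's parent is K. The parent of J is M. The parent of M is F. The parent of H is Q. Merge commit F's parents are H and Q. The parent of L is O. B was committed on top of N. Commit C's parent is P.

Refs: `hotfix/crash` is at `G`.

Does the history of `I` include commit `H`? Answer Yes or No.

Ancestors of I (commits reachable by following parents): {A, D, F, H, I, J, K, M, O, Q}.
H is in that set, so it is an ancestor of I.

Yes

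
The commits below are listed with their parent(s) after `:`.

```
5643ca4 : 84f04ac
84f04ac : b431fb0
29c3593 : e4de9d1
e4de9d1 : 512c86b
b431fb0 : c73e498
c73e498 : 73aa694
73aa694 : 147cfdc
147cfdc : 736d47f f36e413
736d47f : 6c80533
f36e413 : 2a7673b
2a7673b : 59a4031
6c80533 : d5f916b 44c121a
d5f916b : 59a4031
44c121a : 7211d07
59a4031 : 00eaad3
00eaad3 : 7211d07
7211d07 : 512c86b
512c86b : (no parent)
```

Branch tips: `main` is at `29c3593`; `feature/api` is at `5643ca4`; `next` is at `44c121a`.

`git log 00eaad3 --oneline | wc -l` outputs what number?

Walking parent pointers from 00eaad3: reachable set = {00eaad3, 512c86b, 7211d07}.
That is 3 commits.

3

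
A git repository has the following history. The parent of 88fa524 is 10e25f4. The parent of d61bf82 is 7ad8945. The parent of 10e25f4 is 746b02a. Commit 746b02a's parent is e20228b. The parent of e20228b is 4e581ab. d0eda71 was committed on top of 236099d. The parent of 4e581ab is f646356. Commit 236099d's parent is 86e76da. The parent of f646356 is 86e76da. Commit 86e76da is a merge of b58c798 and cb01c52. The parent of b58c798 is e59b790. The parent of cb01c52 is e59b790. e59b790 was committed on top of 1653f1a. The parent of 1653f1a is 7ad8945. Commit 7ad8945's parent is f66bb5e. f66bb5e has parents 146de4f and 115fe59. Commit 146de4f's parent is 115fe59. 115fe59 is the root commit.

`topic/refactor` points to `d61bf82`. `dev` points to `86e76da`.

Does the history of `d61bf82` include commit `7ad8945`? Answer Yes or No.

Yes

Ancestors of d61bf82 (commits reachable by following parents): {115fe59, 146de4f, 7ad8945, d61bf82, f66bb5e}.
7ad8945 is in that set, so it is an ancestor of d61bf82.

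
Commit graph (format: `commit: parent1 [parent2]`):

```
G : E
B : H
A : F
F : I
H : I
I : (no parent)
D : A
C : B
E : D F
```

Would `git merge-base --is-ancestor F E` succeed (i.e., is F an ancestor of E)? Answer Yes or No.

Yes

Ancestors of E (commits reachable by following parents): {A, D, E, F, I}.
F is in that set, so it is an ancestor of E.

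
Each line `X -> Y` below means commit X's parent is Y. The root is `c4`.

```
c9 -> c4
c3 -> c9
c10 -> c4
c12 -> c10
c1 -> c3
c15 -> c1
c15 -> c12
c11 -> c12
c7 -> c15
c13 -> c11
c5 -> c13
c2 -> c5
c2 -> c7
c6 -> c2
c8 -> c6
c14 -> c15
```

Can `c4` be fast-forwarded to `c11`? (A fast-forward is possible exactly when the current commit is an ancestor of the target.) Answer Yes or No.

A fast-forward from c4 to c11 is possible iff c4 is an ancestor of c11.
Ancestors of c11: {c10, c11, c12, c4}.
c4 is among them, so fast-forward is possible.

Yes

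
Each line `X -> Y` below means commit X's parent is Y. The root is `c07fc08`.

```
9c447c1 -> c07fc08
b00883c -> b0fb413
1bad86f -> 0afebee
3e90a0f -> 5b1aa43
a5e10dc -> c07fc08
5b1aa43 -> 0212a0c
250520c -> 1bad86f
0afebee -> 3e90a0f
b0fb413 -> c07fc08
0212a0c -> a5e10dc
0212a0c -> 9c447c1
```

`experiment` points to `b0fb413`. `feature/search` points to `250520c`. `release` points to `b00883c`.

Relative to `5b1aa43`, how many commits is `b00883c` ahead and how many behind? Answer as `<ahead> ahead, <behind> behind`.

Reachable from b00883c: {b00883c, b0fb413, c07fc08}.
Reachable from 5b1aa43: {0212a0c, 5b1aa43, 9c447c1, a5e10dc, c07fc08}.
Only in b00883c's history (ahead): {b00883c, b0fb413} — 2.
Only in 5b1aa43's history (behind): {0212a0c, 5b1aa43, 9c447c1, a5e10dc} — 4.

2 ahead, 4 behind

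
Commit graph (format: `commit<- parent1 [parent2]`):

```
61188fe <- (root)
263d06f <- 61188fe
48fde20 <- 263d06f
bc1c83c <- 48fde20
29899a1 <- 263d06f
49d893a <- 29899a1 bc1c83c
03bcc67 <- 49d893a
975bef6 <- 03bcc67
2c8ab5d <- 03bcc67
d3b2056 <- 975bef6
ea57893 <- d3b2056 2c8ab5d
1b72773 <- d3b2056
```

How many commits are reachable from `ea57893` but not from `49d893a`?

Reachable from ea57893: {03bcc67, 263d06f, 29899a1, 2c8ab5d, 48fde20, 49d893a, 61188fe, 975bef6, bc1c83c, d3b2056, ea57893}.
Reachable from 49d893a: {263d06f, 29899a1, 48fde20, 49d893a, 61188fe, bc1c83c}.
In ea57893's history but not 49d893a's: {03bcc67, 2c8ab5d, 975bef6, d3b2056, ea57893} — 5 commits.

5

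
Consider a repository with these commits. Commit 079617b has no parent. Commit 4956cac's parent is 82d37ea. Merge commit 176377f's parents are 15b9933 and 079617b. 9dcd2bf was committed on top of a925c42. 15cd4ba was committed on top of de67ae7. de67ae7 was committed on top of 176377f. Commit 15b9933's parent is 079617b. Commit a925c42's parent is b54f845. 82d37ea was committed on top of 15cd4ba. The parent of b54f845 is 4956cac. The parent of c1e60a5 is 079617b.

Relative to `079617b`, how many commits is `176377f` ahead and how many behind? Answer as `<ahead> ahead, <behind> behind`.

2 ahead, 0 behind

Reachable from 176377f: {079617b, 15b9933, 176377f}.
Reachable from 079617b: {079617b}.
Only in 176377f's history (ahead): {15b9933, 176377f} — 2.
Only in 079617b's history (behind): {} — 0.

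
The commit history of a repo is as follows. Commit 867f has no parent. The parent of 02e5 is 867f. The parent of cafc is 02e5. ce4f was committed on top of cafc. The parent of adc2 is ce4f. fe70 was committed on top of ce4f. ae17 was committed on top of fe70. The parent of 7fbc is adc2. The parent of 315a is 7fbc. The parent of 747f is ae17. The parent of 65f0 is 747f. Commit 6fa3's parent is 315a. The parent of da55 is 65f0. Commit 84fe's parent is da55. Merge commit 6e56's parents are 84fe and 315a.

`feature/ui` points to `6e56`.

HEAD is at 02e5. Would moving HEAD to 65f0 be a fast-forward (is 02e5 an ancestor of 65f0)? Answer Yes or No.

A fast-forward from 02e5 to 65f0 is possible iff 02e5 is an ancestor of 65f0.
Ancestors of 65f0: {02e5, 65f0, 747f, 867f, ae17, cafc, ce4f, fe70}.
02e5 is among them, so fast-forward is possible.

Yes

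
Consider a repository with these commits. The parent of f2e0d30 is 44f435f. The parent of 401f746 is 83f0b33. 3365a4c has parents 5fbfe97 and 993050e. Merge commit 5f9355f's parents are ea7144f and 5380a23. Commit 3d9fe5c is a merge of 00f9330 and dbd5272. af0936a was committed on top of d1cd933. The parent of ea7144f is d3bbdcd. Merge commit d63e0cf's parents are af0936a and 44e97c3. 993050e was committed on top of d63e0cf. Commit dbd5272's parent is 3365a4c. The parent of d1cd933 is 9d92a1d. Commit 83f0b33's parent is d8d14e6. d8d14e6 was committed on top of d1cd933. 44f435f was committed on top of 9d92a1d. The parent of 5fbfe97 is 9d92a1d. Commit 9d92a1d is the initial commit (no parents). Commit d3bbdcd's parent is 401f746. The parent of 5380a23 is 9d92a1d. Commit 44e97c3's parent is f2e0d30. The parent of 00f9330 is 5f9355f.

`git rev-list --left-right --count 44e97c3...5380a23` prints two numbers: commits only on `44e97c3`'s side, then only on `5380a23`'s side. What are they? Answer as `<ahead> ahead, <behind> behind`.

Reachable from 44e97c3: {44e97c3, 44f435f, 9d92a1d, f2e0d30}.
Reachable from 5380a23: {5380a23, 9d92a1d}.
Only in 44e97c3's history (ahead): {44e97c3, 44f435f, f2e0d30} — 3.
Only in 5380a23's history (behind): {5380a23} — 1.

3 ahead, 1 behind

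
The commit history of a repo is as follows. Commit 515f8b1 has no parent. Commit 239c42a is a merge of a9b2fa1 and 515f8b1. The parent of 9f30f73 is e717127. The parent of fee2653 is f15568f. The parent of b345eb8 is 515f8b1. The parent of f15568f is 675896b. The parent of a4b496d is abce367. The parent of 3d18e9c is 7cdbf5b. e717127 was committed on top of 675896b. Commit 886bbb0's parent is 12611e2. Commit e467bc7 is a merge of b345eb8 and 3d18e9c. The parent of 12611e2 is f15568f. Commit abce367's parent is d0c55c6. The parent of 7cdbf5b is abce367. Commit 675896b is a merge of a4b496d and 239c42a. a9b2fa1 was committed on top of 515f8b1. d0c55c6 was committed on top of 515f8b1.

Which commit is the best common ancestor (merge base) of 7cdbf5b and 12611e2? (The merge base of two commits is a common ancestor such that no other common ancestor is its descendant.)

Ancestors of 7cdbf5b: {515f8b1, 7cdbf5b, abce367, d0c55c6}.
Ancestors of 12611e2: {12611e2, 239c42a, 515f8b1, 675896b, a4b496d, a9b2fa1, abce367, d0c55c6, f15568f}.
Common ancestors: {515f8b1, abce367, d0c55c6}.
Among these, abce367 is not an ancestor of any other common ancestor — it is the merge base.

abce367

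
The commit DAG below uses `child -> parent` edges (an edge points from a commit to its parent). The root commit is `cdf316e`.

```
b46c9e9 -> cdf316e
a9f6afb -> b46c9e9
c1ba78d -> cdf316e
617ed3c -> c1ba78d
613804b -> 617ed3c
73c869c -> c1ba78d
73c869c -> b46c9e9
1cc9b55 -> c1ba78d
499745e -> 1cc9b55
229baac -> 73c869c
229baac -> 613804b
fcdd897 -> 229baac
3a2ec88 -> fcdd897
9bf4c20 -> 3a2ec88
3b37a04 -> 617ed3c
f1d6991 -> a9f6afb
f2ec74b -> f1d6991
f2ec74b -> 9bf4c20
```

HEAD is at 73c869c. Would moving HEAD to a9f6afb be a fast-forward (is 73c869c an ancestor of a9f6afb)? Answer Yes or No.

No

A fast-forward from 73c869c to a9f6afb is possible iff 73c869c is an ancestor of a9f6afb.
Ancestors of a9f6afb: {a9f6afb, b46c9e9, cdf316e}.
73c869c is not among them, so fast-forward is not possible.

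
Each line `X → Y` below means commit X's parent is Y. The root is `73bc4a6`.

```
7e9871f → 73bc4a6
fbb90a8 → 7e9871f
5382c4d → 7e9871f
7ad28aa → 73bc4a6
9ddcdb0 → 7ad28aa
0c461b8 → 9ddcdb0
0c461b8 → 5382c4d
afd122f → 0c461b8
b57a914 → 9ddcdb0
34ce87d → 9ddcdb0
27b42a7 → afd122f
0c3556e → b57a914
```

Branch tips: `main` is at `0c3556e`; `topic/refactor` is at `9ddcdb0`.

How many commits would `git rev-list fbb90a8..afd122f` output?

5

Reachable from afd122f: {0c461b8, 5382c4d, 73bc4a6, 7ad28aa, 7e9871f, 9ddcdb0, afd122f}.
Reachable from fbb90a8: {73bc4a6, 7e9871f, fbb90a8}.
In afd122f's history but not fbb90a8's: {0c461b8, 5382c4d, 7ad28aa, 9ddcdb0, afd122f} — 5 commits.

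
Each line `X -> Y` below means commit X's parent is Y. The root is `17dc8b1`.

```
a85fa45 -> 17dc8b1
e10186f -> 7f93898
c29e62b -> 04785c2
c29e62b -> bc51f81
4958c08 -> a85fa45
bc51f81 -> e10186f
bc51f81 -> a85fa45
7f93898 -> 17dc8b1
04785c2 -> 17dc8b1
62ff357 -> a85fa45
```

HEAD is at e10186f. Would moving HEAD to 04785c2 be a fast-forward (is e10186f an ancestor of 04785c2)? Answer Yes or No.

No

A fast-forward from e10186f to 04785c2 is possible iff e10186f is an ancestor of 04785c2.
Ancestors of 04785c2: {04785c2, 17dc8b1}.
e10186f is not among them, so fast-forward is not possible.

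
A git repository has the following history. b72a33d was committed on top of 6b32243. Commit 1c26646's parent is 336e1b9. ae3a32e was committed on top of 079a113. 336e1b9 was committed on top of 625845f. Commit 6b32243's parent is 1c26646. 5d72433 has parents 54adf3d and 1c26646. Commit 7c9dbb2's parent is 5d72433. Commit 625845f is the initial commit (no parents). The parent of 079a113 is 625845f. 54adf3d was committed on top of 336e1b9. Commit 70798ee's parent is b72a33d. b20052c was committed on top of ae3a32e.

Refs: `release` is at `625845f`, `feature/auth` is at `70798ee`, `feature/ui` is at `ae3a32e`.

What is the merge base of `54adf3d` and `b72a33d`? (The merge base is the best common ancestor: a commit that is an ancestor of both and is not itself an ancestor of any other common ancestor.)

Ancestors of 54adf3d: {336e1b9, 54adf3d, 625845f}.
Ancestors of b72a33d: {1c26646, 336e1b9, 625845f, 6b32243, b72a33d}.
Common ancestors: {336e1b9, 625845f}.
Among these, 336e1b9 is not an ancestor of any other common ancestor — it is the merge base.

336e1b9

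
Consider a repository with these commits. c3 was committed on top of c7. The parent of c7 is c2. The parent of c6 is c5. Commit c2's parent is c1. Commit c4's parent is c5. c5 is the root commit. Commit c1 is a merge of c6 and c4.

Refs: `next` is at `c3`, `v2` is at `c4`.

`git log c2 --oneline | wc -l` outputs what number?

Walking parent pointers from c2: reachable set = {c1, c2, c4, c5, c6}.
That is 5 commits.

5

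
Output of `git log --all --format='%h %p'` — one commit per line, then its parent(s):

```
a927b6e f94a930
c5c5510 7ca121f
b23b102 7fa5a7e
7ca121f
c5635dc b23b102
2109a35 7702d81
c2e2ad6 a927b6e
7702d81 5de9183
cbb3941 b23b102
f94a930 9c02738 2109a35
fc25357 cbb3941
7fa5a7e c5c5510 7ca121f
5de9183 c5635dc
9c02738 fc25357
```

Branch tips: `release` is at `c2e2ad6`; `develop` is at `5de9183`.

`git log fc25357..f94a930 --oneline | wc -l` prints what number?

6

Reachable from f94a930: {2109a35, 5de9183, 7702d81, 7ca121f, 7fa5a7e, 9c02738, b23b102, c5635dc, c5c5510, cbb3941, f94a930, fc25357}.
Reachable from fc25357: {7ca121f, 7fa5a7e, b23b102, c5c5510, cbb3941, fc25357}.
In f94a930's history but not fc25357's: {2109a35, 5de9183, 7702d81, 9c02738, c5635dc, f94a930} — 6 commits.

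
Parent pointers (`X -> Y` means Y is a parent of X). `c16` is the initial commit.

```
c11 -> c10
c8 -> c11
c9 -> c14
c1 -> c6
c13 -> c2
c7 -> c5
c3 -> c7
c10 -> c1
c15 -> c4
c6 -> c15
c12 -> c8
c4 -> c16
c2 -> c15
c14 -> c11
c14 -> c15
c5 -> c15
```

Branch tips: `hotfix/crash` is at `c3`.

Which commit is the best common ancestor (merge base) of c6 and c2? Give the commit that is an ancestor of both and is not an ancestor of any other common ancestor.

Ancestors of c6: {c15, c16, c4, c6}.
Ancestors of c2: {c15, c16, c2, c4}.
Common ancestors: {c15, c16, c4}.
Among these, c15 is not an ancestor of any other common ancestor — it is the merge base.

c15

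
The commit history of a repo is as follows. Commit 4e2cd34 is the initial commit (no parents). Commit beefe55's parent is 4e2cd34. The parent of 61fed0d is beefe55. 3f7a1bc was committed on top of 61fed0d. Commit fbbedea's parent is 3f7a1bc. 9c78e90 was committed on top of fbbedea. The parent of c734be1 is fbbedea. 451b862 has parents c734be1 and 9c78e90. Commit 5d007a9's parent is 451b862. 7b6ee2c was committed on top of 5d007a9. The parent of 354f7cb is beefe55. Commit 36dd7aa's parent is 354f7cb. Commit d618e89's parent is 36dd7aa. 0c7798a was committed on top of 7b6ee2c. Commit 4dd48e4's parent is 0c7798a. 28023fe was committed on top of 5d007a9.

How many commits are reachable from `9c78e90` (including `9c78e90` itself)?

Walking parent pointers from 9c78e90: reachable set = {3f7a1bc, 4e2cd34, 61fed0d, 9c78e90, beefe55, fbbedea}.
That is 6 commits.

6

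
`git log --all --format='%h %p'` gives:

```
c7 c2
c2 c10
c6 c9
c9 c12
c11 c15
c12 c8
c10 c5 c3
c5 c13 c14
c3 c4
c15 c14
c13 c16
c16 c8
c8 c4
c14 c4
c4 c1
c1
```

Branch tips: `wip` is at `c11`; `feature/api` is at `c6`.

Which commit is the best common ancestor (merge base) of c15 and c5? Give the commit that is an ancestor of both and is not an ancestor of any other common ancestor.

c14

Ancestors of c15: {c1, c14, c15, c4}.
Ancestors of c5: {c1, c13, c14, c16, c4, c5, c8}.
Common ancestors: {c1, c14, c4}.
Among these, c14 is not an ancestor of any other common ancestor — it is the merge base.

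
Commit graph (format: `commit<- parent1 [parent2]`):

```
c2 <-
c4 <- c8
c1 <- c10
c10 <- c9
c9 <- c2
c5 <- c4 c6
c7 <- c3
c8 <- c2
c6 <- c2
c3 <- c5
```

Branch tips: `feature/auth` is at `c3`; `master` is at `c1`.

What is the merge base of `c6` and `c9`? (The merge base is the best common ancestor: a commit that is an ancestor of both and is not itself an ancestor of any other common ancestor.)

c2

Ancestors of c6: {c2, c6}.
Ancestors of c9: {c2, c9}.
Common ancestors: {c2}.
The only common ancestor is c2, so it is the merge base.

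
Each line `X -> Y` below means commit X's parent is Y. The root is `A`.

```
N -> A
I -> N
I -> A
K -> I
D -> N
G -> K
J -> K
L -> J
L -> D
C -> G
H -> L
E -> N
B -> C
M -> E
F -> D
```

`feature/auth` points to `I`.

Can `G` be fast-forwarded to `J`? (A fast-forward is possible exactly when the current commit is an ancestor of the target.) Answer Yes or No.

No

A fast-forward from G to J is possible iff G is an ancestor of J.
Ancestors of J: {A, I, J, K, N}.
G is not among them, so fast-forward is not possible.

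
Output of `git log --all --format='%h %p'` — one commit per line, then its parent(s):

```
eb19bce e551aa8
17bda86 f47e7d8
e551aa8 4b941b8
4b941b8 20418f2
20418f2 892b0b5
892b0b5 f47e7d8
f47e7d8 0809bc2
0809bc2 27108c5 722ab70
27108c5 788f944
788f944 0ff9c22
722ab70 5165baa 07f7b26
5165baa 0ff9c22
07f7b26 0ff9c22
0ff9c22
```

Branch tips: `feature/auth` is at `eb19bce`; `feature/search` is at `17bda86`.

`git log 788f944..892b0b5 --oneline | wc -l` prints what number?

Reachable from 892b0b5: {07f7b26, 0809bc2, 0ff9c22, 27108c5, 5165baa, 722ab70, 788f944, 892b0b5, f47e7d8}.
Reachable from 788f944: {0ff9c22, 788f944}.
In 892b0b5's history but not 788f944's: {07f7b26, 0809bc2, 27108c5, 5165baa, 722ab70, 892b0b5, f47e7d8} — 7 commits.

7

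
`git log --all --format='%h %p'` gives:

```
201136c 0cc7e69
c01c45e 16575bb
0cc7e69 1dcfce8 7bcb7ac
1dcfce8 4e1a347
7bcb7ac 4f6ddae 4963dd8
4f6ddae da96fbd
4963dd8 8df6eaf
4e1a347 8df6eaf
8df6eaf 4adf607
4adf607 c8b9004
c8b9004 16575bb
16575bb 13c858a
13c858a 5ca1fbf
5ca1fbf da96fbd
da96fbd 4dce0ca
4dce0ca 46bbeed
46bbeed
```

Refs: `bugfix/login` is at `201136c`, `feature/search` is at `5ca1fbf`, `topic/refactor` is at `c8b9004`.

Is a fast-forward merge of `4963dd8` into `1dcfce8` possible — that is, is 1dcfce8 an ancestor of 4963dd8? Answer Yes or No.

No

A fast-forward from 1dcfce8 to 4963dd8 is possible iff 1dcfce8 is an ancestor of 4963dd8.
Ancestors of 4963dd8: {13c858a, 16575bb, 46bbeed, 4963dd8, 4adf607, 4dce0ca, 5ca1fbf, 8df6eaf, c8b9004, da96fbd}.
1dcfce8 is not among them, so fast-forward is not possible.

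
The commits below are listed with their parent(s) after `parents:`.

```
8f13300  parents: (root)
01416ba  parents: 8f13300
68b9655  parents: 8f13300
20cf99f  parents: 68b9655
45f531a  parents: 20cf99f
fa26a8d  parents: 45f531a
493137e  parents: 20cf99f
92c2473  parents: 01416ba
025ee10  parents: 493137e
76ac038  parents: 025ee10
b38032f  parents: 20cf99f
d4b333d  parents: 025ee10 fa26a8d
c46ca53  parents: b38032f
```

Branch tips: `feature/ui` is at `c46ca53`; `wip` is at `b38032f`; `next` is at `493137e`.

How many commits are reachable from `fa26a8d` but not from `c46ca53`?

2

Reachable from fa26a8d: {20cf99f, 45f531a, 68b9655, 8f13300, fa26a8d}.
Reachable from c46ca53: {20cf99f, 68b9655, 8f13300, b38032f, c46ca53}.
In fa26a8d's history but not c46ca53's: {45f531a, fa26a8d} — 2 commits.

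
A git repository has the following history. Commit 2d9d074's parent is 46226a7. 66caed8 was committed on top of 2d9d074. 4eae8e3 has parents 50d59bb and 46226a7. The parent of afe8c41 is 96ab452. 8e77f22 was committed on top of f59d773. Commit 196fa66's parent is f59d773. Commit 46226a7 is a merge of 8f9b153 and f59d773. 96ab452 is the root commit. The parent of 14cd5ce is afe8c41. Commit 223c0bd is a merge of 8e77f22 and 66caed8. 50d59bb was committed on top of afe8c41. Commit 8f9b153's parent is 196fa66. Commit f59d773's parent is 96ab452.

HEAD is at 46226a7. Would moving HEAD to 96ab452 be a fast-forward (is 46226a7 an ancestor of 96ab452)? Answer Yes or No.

A fast-forward from 46226a7 to 96ab452 is possible iff 46226a7 is an ancestor of 96ab452.
Ancestors of 96ab452: {96ab452}.
46226a7 is not among them, so fast-forward is not possible.

No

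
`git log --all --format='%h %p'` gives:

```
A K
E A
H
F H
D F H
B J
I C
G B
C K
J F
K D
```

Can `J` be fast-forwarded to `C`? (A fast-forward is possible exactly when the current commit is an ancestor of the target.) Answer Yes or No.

A fast-forward from J to C is possible iff J is an ancestor of C.
Ancestors of C: {C, D, F, H, K}.
J is not among them, so fast-forward is not possible.

No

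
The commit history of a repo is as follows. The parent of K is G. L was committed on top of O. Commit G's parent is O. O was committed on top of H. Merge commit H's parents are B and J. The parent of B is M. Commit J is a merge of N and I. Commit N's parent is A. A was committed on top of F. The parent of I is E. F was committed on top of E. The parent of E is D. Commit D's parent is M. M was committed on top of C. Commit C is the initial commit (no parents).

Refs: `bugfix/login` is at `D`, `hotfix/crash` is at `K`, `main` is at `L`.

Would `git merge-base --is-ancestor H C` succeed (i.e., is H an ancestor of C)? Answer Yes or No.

No

Ancestors of C: {C}.
H is not in that set, so it is not an ancestor of C.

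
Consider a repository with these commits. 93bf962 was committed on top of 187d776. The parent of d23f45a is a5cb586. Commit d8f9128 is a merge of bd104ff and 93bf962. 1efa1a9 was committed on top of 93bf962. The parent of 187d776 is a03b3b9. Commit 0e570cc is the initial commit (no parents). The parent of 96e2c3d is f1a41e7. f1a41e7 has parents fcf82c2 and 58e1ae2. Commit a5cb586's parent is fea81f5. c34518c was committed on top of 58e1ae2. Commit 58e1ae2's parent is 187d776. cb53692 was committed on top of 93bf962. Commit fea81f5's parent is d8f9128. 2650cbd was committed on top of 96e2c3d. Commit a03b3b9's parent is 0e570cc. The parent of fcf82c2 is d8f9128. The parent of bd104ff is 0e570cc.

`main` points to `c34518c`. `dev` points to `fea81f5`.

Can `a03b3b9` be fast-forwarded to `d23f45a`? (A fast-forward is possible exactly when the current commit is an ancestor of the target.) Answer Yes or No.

A fast-forward from a03b3b9 to d23f45a is possible iff a03b3b9 is an ancestor of d23f45a.
Ancestors of d23f45a: {0e570cc, 187d776, 93bf962, a03b3b9, a5cb586, bd104ff, d23f45a, d8f9128, fea81f5}.
a03b3b9 is among them, so fast-forward is possible.

Yes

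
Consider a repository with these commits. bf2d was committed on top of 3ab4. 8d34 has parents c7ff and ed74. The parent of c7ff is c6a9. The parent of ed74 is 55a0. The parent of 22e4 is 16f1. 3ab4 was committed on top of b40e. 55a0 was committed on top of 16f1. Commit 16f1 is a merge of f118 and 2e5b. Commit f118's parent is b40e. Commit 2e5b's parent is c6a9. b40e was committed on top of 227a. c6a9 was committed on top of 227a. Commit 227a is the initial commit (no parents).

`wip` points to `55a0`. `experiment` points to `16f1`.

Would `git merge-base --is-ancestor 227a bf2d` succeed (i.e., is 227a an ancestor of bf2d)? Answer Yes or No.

Yes

Ancestors of bf2d (commits reachable by following parents): {227a, 3ab4, b40e, bf2d}.
227a is in that set, so it is an ancestor of bf2d.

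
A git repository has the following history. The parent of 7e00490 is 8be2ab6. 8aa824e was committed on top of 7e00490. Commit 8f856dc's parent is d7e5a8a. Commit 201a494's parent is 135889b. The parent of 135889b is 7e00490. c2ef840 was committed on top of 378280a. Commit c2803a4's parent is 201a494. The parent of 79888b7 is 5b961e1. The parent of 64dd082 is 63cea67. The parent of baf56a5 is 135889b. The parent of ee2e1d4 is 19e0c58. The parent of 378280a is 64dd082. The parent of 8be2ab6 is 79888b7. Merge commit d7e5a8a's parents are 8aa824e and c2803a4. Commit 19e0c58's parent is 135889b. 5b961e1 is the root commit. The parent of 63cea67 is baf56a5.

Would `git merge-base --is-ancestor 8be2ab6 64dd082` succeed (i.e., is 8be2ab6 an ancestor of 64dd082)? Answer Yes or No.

Ancestors of 64dd082 (commits reachable by following parents): {135889b, 5b961e1, 63cea67, 64dd082, 79888b7, 7e00490, 8be2ab6, baf56a5}.
8be2ab6 is in that set, so it is an ancestor of 64dd082.

Yes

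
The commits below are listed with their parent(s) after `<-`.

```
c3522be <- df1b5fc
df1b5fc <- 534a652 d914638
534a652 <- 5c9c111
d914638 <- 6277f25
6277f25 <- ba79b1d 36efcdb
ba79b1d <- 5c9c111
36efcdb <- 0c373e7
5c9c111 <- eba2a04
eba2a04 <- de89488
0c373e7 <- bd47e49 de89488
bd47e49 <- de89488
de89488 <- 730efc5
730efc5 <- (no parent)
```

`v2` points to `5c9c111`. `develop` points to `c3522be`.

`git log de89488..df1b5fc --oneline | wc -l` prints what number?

10

Reachable from df1b5fc: {0c373e7, 36efcdb, 534a652, 5c9c111, 6277f25, 730efc5, ba79b1d, bd47e49, d914638, de89488, df1b5fc, eba2a04}.
Reachable from de89488: {730efc5, de89488}.
In df1b5fc's history but not de89488's: {0c373e7, 36efcdb, 534a652, 5c9c111, 6277f25, ba79b1d, bd47e49, d914638, df1b5fc, eba2a04} — 10 commits.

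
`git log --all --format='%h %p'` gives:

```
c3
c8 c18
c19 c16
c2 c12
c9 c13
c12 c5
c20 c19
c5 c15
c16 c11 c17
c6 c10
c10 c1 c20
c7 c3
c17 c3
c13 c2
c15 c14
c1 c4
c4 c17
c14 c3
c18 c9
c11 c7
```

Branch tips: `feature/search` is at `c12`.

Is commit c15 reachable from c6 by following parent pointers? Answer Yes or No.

No

Ancestors of c6: {c1, c10, c11, c16, c17, c19, c20, c3, c4, c6, c7}.
c15 is not in that set, so it is not an ancestor of c6.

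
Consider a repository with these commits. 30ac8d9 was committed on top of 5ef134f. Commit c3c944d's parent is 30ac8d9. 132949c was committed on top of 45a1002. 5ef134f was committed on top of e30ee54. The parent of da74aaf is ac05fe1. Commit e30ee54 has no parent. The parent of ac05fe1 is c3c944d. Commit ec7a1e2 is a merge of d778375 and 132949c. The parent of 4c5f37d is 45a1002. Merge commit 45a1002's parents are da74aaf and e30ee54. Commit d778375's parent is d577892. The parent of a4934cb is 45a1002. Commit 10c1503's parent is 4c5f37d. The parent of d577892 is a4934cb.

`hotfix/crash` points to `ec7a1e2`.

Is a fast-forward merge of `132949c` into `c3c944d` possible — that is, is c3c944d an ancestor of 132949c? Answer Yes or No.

Yes

A fast-forward from c3c944d to 132949c is possible iff c3c944d is an ancestor of 132949c.
Ancestors of 132949c: {132949c, 30ac8d9, 45a1002, 5ef134f, ac05fe1, c3c944d, da74aaf, e30ee54}.
c3c944d is among them, so fast-forward is possible.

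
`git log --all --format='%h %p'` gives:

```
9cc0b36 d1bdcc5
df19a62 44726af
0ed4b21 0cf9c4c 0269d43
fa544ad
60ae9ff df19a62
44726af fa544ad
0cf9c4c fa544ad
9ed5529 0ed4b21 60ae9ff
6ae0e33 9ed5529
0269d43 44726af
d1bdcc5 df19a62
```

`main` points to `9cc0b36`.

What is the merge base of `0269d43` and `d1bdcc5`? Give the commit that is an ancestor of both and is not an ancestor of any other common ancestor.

44726af

Ancestors of 0269d43: {0269d43, 44726af, fa544ad}.
Ancestors of d1bdcc5: {44726af, d1bdcc5, df19a62, fa544ad}.
Common ancestors: {44726af, fa544ad}.
Among these, 44726af is not an ancestor of any other common ancestor — it is the merge base.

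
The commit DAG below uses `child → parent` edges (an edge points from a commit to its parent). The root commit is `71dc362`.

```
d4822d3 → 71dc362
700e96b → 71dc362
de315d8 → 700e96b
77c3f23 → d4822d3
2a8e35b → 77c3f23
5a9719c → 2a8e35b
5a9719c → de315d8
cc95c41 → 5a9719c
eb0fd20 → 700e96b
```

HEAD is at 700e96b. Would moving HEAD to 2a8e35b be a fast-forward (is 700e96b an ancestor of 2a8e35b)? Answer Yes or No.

A fast-forward from 700e96b to 2a8e35b is possible iff 700e96b is an ancestor of 2a8e35b.
Ancestors of 2a8e35b: {2a8e35b, 71dc362, 77c3f23, d4822d3}.
700e96b is not among them, so fast-forward is not possible.

No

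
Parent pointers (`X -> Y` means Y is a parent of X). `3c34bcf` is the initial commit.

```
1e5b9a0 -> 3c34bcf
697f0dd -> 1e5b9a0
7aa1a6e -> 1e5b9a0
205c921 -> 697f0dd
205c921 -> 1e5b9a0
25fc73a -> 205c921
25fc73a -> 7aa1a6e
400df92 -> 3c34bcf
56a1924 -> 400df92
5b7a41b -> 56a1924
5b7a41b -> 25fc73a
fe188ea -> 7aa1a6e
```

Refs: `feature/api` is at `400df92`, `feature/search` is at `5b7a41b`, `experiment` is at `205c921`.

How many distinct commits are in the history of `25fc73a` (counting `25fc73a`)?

Walking parent pointers from 25fc73a: reachable set = {1e5b9a0, 205c921, 25fc73a, 3c34bcf, 697f0dd, 7aa1a6e}.
That is 6 commits.

6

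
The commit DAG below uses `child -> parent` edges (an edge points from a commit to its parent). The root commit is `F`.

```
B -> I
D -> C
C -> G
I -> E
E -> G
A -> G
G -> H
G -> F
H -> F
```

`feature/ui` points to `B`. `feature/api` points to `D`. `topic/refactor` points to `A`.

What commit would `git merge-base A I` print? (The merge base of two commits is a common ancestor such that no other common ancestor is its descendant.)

G

Ancestors of A: {A, F, G, H}.
Ancestors of I: {E, F, G, H, I}.
Common ancestors: {F, G, H}.
Among these, G is not an ancestor of any other common ancestor — it is the merge base.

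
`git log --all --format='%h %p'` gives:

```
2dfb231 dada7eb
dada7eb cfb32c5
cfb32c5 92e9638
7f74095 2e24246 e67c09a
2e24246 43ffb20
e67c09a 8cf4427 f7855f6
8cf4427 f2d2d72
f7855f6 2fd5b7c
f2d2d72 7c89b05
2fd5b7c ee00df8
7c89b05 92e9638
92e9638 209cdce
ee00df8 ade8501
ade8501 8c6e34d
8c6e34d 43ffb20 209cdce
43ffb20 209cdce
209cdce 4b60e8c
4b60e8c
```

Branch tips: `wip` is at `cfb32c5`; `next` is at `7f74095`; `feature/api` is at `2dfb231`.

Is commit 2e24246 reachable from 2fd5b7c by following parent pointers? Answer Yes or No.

No

Ancestors of 2fd5b7c: {209cdce, 2fd5b7c, 43ffb20, 4b60e8c, 8c6e34d, ade8501, ee00df8}.
2e24246 is not in that set, so it is not an ancestor of 2fd5b7c.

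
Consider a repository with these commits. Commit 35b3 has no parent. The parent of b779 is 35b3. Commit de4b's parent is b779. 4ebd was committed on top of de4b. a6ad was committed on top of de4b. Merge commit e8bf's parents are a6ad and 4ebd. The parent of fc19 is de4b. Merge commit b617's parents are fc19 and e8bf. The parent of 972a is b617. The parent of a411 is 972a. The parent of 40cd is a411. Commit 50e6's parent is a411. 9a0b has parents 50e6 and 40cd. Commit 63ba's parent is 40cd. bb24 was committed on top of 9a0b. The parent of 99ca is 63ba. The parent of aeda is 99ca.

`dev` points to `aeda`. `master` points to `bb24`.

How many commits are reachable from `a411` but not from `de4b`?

Reachable from a411: {35b3, 4ebd, 972a, a411, a6ad, b617, b779, de4b, e8bf, fc19}.
Reachable from de4b: {35b3, b779, de4b}.
In a411's history but not de4b's: {4ebd, 972a, a411, a6ad, b617, e8bf, fc19} — 7 commits.

7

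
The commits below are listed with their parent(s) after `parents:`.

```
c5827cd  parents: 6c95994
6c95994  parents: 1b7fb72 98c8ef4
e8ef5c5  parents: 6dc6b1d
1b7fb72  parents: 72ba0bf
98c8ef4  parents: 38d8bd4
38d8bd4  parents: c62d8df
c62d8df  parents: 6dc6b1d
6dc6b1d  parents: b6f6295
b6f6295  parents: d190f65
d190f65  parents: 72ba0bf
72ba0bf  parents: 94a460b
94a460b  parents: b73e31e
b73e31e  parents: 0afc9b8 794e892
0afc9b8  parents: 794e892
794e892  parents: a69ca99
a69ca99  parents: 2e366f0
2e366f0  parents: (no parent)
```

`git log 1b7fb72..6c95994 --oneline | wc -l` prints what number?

7

Reachable from 6c95994: {0afc9b8, 1b7fb72, 2e366f0, 38d8bd4, 6c95994, 6dc6b1d, 72ba0bf, 794e892, 94a460b, 98c8ef4, a69ca99, b6f6295, b73e31e, c62d8df, d190f65}.
Reachable from 1b7fb72: {0afc9b8, 1b7fb72, 2e366f0, 72ba0bf, 794e892, 94a460b, a69ca99, b73e31e}.
In 6c95994's history but not 1b7fb72's: {38d8bd4, 6c95994, 6dc6b1d, 98c8ef4, b6f6295, c62d8df, d190f65} — 7 commits.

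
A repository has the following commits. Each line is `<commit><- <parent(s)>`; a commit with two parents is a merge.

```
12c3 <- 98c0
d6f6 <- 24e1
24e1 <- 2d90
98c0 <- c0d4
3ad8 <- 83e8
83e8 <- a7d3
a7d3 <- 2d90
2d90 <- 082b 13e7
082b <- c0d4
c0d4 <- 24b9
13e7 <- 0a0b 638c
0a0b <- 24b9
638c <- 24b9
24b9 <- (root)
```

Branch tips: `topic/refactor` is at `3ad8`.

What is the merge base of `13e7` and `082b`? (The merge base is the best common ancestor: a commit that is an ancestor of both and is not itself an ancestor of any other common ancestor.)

Ancestors of 13e7: {0a0b, 13e7, 24b9, 638c}.
Ancestors of 082b: {082b, 24b9, c0d4}.
Common ancestors: {24b9}.
The only common ancestor is 24b9, so it is the merge base.

24b9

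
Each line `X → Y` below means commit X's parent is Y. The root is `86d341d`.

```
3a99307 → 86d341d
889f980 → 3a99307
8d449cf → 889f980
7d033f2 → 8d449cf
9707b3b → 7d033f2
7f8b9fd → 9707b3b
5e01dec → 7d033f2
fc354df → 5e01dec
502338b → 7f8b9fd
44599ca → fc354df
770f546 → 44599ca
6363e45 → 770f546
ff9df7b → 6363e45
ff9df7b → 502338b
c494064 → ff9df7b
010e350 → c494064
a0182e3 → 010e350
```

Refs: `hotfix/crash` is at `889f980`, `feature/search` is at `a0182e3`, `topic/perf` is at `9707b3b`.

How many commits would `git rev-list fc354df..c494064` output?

8

Reachable from c494064: {3a99307, 44599ca, 502338b, 5e01dec, 6363e45, 770f546, 7d033f2, 7f8b9fd, 86d341d, 889f980, 8d449cf, 9707b3b, c494064, fc354df, ff9df7b}.
Reachable from fc354df: {3a99307, 5e01dec, 7d033f2, 86d341d, 889f980, 8d449cf, fc354df}.
In c494064's history but not fc354df's: {44599ca, 502338b, 6363e45, 770f546, 7f8b9fd, 9707b3b, c494064, ff9df7b} — 8 commits.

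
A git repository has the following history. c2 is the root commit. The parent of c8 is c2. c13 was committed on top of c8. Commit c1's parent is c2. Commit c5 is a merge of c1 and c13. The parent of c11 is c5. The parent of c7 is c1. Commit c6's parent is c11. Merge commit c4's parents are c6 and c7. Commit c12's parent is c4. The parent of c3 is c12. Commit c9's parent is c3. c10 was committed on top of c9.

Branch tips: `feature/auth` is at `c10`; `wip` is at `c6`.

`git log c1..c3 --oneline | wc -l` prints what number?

Reachable from c3: {c1, c11, c12, c13, c2, c3, c4, c5, c6, c7, c8}.
Reachable from c1: {c1, c2}.
In c3's history but not c1's: {c11, c12, c13, c3, c4, c5, c6, c7, c8} — 9 commits.

9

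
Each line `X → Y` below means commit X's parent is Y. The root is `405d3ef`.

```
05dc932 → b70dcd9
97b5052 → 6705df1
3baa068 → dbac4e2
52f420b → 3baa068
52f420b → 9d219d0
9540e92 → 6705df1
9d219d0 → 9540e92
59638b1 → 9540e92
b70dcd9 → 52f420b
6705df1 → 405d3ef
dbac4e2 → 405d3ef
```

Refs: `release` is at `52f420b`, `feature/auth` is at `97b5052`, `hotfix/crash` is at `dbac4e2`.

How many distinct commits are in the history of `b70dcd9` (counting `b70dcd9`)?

8

Walking parent pointers from b70dcd9: reachable set = {3baa068, 405d3ef, 52f420b, 6705df1, 9540e92, 9d219d0, b70dcd9, dbac4e2}.
That is 8 commits.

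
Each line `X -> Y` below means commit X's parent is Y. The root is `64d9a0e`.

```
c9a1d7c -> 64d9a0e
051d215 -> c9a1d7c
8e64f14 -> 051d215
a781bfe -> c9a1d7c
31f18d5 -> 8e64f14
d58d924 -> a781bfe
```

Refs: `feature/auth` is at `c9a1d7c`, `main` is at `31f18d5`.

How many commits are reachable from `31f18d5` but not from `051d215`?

Reachable from 31f18d5: {051d215, 31f18d5, 64d9a0e, 8e64f14, c9a1d7c}.
Reachable from 051d215: {051d215, 64d9a0e, c9a1d7c}.
In 31f18d5's history but not 051d215's: {31f18d5, 8e64f14} — 2 commits.

2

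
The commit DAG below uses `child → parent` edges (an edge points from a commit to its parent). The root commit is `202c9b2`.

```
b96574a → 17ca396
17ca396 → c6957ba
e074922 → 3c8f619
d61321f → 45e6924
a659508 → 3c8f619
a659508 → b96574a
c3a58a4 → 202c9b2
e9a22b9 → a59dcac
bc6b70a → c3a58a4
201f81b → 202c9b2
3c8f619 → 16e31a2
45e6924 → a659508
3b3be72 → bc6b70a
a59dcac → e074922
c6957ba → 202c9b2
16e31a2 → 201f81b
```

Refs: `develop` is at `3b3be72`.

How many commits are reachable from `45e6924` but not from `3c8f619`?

5

Reachable from 45e6924: {16e31a2, 17ca396, 201f81b, 202c9b2, 3c8f619, 45e6924, a659508, b96574a, c6957ba}.
Reachable from 3c8f619: {16e31a2, 201f81b, 202c9b2, 3c8f619}.
In 45e6924's history but not 3c8f619's: {17ca396, 45e6924, a659508, b96574a, c6957ba} — 5 commits.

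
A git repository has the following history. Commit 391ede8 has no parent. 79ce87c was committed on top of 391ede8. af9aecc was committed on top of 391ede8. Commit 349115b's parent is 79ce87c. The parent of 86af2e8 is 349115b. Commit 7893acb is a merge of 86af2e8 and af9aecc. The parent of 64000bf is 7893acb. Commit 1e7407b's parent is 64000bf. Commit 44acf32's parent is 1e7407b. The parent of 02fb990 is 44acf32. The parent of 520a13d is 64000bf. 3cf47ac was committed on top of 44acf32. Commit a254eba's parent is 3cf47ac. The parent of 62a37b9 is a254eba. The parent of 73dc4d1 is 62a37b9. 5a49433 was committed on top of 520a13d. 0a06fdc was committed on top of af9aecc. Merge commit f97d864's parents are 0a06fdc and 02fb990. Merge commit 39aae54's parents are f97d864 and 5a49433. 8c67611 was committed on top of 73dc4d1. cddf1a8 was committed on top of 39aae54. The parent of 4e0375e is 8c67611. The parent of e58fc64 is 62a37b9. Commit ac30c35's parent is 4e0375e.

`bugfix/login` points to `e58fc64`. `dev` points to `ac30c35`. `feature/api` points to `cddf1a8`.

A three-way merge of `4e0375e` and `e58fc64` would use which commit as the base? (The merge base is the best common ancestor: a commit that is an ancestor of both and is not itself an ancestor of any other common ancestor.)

62a37b9

Ancestors of 4e0375e: {1e7407b, 349115b, 391ede8, 3cf47ac, 44acf32, 4e0375e, 62a37b9, 64000bf, 73dc4d1, 7893acb, 79ce87c, 86af2e8, 8c67611, a254eba, af9aecc}.
Ancestors of e58fc64: {1e7407b, 349115b, 391ede8, 3cf47ac, 44acf32, 62a37b9, 64000bf, 7893acb, 79ce87c, 86af2e8, a254eba, af9aecc, e58fc64}.
Common ancestors: {1e7407b, 349115b, 391ede8, 3cf47ac, 44acf32, 62a37b9, 64000bf, 7893acb, 79ce87c, 86af2e8, a254eba, af9aecc}.
Among these, 62a37b9 is not an ancestor of any other common ancestor — it is the merge base.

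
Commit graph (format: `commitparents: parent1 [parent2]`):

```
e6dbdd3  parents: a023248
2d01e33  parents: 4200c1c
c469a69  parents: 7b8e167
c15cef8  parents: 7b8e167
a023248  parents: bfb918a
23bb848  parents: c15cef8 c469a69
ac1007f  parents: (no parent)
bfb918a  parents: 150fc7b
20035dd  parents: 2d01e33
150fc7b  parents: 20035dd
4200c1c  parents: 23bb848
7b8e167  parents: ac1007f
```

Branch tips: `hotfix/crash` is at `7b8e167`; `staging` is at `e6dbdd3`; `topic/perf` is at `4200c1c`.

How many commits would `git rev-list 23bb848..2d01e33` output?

2

Reachable from 2d01e33: {23bb848, 2d01e33, 4200c1c, 7b8e167, ac1007f, c15cef8, c469a69}.
Reachable from 23bb848: {23bb848, 7b8e167, ac1007f, c15cef8, c469a69}.
In 2d01e33's history but not 23bb848's: {2d01e33, 4200c1c} — 2 commits.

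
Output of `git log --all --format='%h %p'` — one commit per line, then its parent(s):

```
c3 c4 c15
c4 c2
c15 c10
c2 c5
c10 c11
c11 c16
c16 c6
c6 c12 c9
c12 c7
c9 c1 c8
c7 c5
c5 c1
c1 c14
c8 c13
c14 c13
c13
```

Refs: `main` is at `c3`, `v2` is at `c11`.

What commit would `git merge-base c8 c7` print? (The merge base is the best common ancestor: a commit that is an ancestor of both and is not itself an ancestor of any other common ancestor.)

c13

Ancestors of c8: {c13, c8}.
Ancestors of c7: {c1, c13, c14, c5, c7}.
Common ancestors: {c13}.
The only common ancestor is c13, so it is the merge base.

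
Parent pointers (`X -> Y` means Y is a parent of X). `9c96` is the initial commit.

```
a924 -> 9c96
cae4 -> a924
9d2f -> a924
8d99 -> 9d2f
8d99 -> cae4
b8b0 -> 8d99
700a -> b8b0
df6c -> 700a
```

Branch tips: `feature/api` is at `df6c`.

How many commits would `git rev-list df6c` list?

Walking parent pointers from df6c: reachable set = {700a, 8d99, 9c96, 9d2f, a924, b8b0, cae4, df6c}.
That is 8 commits.

8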